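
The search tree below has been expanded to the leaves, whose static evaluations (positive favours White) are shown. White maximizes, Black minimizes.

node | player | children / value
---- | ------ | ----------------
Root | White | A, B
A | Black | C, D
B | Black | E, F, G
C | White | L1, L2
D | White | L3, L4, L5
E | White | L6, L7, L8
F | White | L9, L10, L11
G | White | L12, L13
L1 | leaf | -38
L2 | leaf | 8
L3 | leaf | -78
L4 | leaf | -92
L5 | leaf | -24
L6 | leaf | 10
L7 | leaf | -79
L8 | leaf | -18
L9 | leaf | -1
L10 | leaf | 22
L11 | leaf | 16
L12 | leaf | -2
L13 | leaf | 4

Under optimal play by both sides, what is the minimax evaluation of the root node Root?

4

C (White): max(-38, 8) = 8
D (White): max(-78, -92, -24) = -24
A (Black): min(8, -24) = -24
E (White): max(10, -79, -18) = 10
F (White): max(-1, 22, 16) = 22
G (White): max(-2, 4) = 4
B (Black): min(10, 22, 4) = 4
Root (White): max(-24, 4) = 4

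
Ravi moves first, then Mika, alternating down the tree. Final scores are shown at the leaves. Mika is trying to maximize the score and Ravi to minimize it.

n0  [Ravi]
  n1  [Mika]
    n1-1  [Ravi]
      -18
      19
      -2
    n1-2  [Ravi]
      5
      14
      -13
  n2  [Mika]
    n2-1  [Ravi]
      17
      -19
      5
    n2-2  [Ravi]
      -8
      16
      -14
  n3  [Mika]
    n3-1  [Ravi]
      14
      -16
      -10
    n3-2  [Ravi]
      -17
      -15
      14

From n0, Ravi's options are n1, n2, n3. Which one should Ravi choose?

n3

n1-1 (Ravi): min(-18, 19, -2) = -18
n1-2 (Ravi): min(5, 14, -13) = -13
n1 (Mika): max(-18, -13) = -13
n2-1 (Ravi): min(17, -19, 5) = -19
n2-2 (Ravi): min(-8, 16, -14) = -14
n2 (Mika): max(-19, -14) = -14
n3-1 (Ravi): min(14, -16, -10) = -16
n3-2 (Ravi): min(-17, -15, 14) = -17
n3 (Mika): max(-16, -17) = -16
n0 (Ravi): min(-13, -14, -16) = -16
Ravi at n0 wants the lowest of {n1=-13, n2=-14, n3=-16}, so chooses n3.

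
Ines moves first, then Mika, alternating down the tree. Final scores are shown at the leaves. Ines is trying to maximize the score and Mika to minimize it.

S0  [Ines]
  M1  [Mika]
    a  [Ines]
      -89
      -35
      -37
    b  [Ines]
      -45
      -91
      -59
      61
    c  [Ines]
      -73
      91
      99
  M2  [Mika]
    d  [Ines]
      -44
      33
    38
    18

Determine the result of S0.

18

a (Ines): max(-89, -35, -37) = -35
b (Ines): max(-45, -91, -59, 61) = 61
c (Ines): max(-73, 91, 99) = 99
M1 (Mika): min(-35, 61, 99) = -35
d (Ines): max(-44, 33) = 33
M2 (Mika): min(33, 38, 18) = 18
S0 (Ines): max(-35, 18) = 18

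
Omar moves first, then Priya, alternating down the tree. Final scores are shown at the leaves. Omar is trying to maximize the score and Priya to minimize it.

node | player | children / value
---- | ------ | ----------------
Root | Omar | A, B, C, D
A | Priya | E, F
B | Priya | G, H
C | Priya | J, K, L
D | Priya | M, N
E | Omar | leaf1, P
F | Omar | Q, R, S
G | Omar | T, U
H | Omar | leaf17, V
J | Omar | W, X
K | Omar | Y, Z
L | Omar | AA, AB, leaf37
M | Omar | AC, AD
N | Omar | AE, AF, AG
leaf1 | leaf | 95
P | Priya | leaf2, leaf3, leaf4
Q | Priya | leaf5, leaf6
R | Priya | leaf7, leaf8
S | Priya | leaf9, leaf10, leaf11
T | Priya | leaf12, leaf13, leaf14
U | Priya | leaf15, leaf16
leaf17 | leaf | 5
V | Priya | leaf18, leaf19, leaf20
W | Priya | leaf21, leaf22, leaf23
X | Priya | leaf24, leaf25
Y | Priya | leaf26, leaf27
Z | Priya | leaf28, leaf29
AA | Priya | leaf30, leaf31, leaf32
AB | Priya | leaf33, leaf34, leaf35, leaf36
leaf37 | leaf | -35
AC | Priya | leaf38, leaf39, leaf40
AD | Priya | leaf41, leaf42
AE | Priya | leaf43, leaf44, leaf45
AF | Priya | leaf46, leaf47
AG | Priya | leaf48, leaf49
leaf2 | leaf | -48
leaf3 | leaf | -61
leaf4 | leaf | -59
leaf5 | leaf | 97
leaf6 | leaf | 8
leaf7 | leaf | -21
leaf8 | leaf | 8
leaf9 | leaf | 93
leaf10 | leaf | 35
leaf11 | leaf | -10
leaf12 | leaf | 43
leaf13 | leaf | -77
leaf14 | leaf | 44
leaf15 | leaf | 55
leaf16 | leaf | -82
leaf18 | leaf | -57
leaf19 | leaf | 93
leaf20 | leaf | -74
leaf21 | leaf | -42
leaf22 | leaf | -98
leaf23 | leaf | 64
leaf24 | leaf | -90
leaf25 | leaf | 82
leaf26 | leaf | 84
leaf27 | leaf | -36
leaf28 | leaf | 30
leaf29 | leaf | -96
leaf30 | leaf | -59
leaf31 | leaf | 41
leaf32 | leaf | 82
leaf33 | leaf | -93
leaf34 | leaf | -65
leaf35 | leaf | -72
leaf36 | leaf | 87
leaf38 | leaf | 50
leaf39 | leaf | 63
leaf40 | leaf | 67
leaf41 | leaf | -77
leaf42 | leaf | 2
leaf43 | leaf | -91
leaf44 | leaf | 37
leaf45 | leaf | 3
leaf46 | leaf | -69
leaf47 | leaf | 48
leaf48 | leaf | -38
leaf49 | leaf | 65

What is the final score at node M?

50

AC (Priya): min(50, 63, 67) = 50
AD (Priya): min(-77, 2) = -77
M (Omar): max(50, -77) = 50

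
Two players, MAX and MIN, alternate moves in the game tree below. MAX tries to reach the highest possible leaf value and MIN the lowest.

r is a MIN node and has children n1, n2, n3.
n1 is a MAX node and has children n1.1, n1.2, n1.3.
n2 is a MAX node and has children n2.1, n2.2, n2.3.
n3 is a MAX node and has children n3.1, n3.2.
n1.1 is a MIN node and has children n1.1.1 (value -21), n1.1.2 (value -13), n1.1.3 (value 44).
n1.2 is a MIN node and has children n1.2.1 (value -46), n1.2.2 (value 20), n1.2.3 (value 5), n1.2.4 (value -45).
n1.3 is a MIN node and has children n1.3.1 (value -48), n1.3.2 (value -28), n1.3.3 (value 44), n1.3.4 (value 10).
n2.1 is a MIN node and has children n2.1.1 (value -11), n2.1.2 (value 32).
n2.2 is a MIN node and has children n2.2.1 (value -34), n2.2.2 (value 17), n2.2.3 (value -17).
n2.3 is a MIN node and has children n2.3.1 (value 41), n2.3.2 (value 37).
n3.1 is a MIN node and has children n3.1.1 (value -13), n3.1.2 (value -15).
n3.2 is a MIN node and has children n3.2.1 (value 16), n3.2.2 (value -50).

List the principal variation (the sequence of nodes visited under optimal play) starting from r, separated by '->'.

r -> n1 -> n1.1 -> n1.1.1

n1.1 (MIN): min(-21, -13, 44) = -21
n1.2 (MIN): min(-46, 20, 5, -45) = -46
n1.3 (MIN): min(-48, -28, 44, 10) = -48
n1 (MAX): max(-21, -46, -48) = -21
n2.1 (MIN): min(-11, 32) = -11
n2.2 (MIN): min(-34, 17, -17) = -34
n2.3 (MIN): min(41, 37) = 37
n2 (MAX): max(-11, -34, 37) = 37
n3.1 (MIN): min(-13, -15) = -15
n3.2 (MIN): min(16, -50) = -50
n3 (MAX): max(-15, -50) = -15
r (MIN): min(-21, 37, -15) = -21
At r, MIN picks n1 (lowest: -21).
At n1, MAX picks n1.1 (highest: -21).
At n1.1, MIN picks n1.1.1 (lowest: -21).
Terminal value -21.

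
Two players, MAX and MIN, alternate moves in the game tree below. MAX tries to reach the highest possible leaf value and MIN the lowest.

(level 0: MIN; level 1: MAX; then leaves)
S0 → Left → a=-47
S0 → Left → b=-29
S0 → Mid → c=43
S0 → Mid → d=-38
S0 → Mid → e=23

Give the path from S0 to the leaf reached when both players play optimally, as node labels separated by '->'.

Left (MAX): max(-47, -29) = -29
Mid (MAX): max(43, -38, 23) = 43
S0 (MIN): min(-29, 43) = -29
At S0, MIN picks Left (lowest: -29).
At Left, MAX picks b (highest: -29).
Terminal value -29.

S0 -> Left -> b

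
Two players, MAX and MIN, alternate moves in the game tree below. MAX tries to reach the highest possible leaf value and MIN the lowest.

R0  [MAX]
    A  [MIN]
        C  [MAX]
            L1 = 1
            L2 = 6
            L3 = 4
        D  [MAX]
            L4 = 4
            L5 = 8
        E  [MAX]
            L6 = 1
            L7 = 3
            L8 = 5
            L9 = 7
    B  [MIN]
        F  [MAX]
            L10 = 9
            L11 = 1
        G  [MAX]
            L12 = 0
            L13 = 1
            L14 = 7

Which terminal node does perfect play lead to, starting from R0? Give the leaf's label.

L14

C (MAX): max(1, 6, 4) = 6
D (MAX): max(4, 8) = 8
E (MAX): max(1, 3, 5, 7) = 7
A (MIN): min(6, 8, 7) = 6
F (MAX): max(9, 1) = 9
G (MAX): max(0, 1, 7) = 7
B (MIN): min(9, 7) = 7
R0 (MAX): max(6, 7) = 7
At R0, MAX picks B (highest: 7).
At B, MIN picks G (lowest: 7).
At G, MAX picks L14 (highest: 7).
Terminal value 7.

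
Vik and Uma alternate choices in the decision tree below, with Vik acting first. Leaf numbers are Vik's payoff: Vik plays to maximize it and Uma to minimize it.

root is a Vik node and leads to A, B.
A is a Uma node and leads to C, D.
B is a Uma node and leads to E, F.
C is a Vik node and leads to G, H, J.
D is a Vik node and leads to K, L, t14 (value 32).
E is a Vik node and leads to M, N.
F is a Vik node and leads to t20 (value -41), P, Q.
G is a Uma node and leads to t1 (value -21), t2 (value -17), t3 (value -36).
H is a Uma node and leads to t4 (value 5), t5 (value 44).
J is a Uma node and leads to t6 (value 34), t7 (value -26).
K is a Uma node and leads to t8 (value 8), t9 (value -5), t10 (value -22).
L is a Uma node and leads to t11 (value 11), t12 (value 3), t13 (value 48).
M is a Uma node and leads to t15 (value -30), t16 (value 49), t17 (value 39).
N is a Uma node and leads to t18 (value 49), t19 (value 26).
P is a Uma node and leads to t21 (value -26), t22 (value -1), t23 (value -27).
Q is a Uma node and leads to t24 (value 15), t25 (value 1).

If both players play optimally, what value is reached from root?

G (Uma): min(-21, -17, -36) = -36
H (Uma): min(5, 44) = 5
J (Uma): min(34, -26) = -26
C (Vik): max(-36, 5, -26) = 5
K (Uma): min(8, -5, -22) = -22
L (Uma): min(11, 3, 48) = 3
D (Vik): max(-22, 3, 32) = 32
A (Uma): min(5, 32) = 5
M (Uma): min(-30, 49, 39) = -30
N (Uma): min(49, 26) = 26
E (Vik): max(-30, 26) = 26
P (Uma): min(-26, -1, -27) = -27
Q (Uma): min(15, 1) = 1
F (Vik): max(-41, -27, 1) = 1
B (Uma): min(26, 1) = 1
root (Vik): max(5, 1) = 5

5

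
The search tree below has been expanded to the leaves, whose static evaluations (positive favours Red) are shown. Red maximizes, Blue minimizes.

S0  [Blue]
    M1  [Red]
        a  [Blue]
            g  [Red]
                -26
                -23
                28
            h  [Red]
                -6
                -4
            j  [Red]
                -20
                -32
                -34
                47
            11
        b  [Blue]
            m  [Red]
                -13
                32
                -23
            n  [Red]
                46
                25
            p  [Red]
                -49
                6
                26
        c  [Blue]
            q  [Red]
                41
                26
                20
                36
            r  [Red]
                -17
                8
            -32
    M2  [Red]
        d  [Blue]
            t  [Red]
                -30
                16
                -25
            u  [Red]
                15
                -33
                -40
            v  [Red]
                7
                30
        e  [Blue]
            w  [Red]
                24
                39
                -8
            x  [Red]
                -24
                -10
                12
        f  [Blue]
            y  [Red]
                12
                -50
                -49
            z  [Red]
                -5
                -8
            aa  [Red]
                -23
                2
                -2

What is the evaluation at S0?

g (Red): max(-26, -23, 28) = 28
h (Red): max(-6, -4) = -4
j (Red): max(-20, -32, -34, 47) = 47
a (Blue): min(28, -4, 47, 11) = -4
m (Red): max(-13, 32, -23) = 32
n (Red): max(46, 25) = 46
p (Red): max(-49, 6, 26) = 26
b (Blue): min(32, 46, 26) = 26
q (Red): max(41, 26, 20, 36) = 41
r (Red): max(-17, 8) = 8
c (Blue): min(41, 8, -32) = -32
M1 (Red): max(-4, 26, -32) = 26
t (Red): max(-30, 16, -25) = 16
u (Red): max(15, -33, -40) = 15
v (Red): max(7, 30) = 30
d (Blue): min(16, 15, 30) = 15
w (Red): max(24, 39, -8) = 39
x (Red): max(-24, -10, 12) = 12
e (Blue): min(39, 12) = 12
y (Red): max(12, -50, -49) = 12
z (Red): max(-5, -8) = -5
aa (Red): max(-23, 2, -2) = 2
f (Blue): min(12, -5, 2) = -5
M2 (Red): max(15, 12, -5) = 15
S0 (Blue): min(26, 15) = 15

15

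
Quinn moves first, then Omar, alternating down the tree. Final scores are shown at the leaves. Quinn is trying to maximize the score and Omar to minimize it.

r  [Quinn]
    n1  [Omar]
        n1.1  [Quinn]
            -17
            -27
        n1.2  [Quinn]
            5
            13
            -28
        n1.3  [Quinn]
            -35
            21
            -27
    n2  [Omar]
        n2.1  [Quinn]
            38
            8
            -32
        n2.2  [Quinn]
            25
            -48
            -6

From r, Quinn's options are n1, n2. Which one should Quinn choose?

n1.1 (Quinn): max(-17, -27) = -17
n1.2 (Quinn): max(5, 13, -28) = 13
n1.3 (Quinn): max(-35, 21, -27) = 21
n1 (Omar): min(-17, 13, 21) = -17
n2.1 (Quinn): max(38, 8, -32) = 38
n2.2 (Quinn): max(25, -48, -6) = 25
n2 (Omar): min(38, 25) = 25
r (Quinn): max(-17, 25) = 25
Quinn at r wants the highest of {n1=-17, n2=25}, so chooses n2.

n2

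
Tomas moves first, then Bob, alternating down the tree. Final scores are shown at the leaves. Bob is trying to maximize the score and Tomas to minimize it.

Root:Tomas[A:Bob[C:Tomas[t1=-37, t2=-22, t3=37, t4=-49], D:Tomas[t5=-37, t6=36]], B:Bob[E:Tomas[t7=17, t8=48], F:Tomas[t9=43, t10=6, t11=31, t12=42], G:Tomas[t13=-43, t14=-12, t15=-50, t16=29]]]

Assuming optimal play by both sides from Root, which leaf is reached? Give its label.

C (Tomas): min(-37, -22, 37, -49) = -49
D (Tomas): min(-37, 36) = -37
A (Bob): max(-49, -37) = -37
E (Tomas): min(17, 48) = 17
F (Tomas): min(43, 6, 31, 42) = 6
G (Tomas): min(-43, -12, -50, 29) = -50
B (Bob): max(17, 6, -50) = 17
Root (Tomas): min(-37, 17) = -37
At Root, Tomas picks A (lowest: -37).
At A, Bob picks D (highest: -37).
At D, Tomas picks t5 (lowest: -37).
Terminal value -37.

t5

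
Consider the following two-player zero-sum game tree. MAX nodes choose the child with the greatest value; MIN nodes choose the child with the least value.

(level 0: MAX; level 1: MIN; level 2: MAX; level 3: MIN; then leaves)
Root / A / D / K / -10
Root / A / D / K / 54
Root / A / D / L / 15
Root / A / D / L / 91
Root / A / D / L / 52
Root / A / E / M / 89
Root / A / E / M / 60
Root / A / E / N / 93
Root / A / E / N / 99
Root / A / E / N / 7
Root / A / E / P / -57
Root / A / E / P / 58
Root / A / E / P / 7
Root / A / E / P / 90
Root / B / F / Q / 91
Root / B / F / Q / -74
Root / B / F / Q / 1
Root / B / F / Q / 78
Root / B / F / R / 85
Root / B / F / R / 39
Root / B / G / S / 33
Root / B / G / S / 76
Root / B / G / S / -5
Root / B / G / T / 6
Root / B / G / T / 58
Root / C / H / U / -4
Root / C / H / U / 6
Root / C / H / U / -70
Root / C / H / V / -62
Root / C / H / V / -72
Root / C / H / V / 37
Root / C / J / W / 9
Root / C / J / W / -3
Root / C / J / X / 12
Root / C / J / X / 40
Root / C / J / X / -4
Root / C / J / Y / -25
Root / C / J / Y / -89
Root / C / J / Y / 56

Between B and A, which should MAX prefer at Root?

Q (MIN): min(91, -74, 1, 78) = -74
R (MIN): min(85, 39) = 39
F (MAX): max(-74, 39) = 39
S (MIN): min(33, 76, -5) = -5
T (MIN): min(6, 58) = 6
G (MAX): max(-5, 6) = 6
B (MIN): min(39, 6) = 6
K (MIN): min(-10, 54) = -10
L (MIN): min(15, 91, 52) = 15
D (MAX): max(-10, 15) = 15
M (MIN): min(89, 60) = 60
N (MIN): min(93, 99, 7) = 7
P (MIN): min(-57, 58, 7, 90) = -57
E (MAX): max(60, 7, -57) = 60
A (MIN): min(15, 60) = 15
MAX prefers the higher value; B=6, A=15. A is better since 15 > 6.

A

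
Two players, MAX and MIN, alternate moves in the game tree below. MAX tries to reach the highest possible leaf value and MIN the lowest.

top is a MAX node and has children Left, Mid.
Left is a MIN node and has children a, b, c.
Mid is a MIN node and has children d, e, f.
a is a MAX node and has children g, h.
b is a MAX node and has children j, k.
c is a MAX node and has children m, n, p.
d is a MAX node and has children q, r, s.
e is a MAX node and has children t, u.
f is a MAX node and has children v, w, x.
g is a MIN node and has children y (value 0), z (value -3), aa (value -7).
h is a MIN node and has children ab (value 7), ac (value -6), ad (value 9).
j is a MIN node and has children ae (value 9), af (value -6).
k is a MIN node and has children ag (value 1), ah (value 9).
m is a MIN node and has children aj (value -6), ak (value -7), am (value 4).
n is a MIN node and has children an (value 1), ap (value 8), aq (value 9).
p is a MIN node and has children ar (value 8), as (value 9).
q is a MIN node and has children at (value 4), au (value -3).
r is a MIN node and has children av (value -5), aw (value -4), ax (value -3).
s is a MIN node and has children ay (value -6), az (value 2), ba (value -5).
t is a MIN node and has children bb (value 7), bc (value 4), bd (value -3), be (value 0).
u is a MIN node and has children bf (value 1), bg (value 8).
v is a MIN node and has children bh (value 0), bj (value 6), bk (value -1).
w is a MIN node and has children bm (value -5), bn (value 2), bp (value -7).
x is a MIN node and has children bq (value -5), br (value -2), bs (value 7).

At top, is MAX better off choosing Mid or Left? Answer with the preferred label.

Mid

q (MIN): min(4, -3) = -3
r (MIN): min(-5, -4, -3) = -5
s (MIN): min(-6, 2, -5) = -6
d (MAX): max(-3, -5, -6) = -3
t (MIN): min(7, 4, -3, 0) = -3
u (MIN): min(1, 8) = 1
e (MAX): max(-3, 1) = 1
v (MIN): min(0, 6, -1) = -1
w (MIN): min(-5, 2, -7) = -7
x (MIN): min(-5, -2, 7) = -5
f (MAX): max(-1, -7, -5) = -1
Mid (MIN): min(-3, 1, -1) = -3
g (MIN): min(0, -3, -7) = -7
h (MIN): min(7, -6, 9) = -6
a (MAX): max(-7, -6) = -6
j (MIN): min(9, -6) = -6
k (MIN): min(1, 9) = 1
b (MAX): max(-6, 1) = 1
m (MIN): min(-6, -7, 4) = -7
n (MIN): min(1, 8, 9) = 1
p (MIN): min(8, 9) = 8
c (MAX): max(-7, 1, 8) = 8
Left (MIN): min(-6, 1, 8) = -6
MAX prefers the higher value; Mid=-3, Left=-6. Mid is better since -3 > -6.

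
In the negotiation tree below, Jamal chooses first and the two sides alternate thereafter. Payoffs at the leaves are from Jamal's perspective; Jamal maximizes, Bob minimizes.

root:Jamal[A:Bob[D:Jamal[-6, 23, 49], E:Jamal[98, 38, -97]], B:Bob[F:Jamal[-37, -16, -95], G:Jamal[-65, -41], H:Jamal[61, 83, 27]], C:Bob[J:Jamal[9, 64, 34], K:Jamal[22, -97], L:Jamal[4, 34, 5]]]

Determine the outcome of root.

D (Jamal): max(-6, 23, 49) = 49
E (Jamal): max(98, 38, -97) = 98
A (Bob): min(49, 98) = 49
F (Jamal): max(-37, -16, -95) = -16
G (Jamal): max(-65, -41) = -41
H (Jamal): max(61, 83, 27) = 83
B (Bob): min(-16, -41, 83) = -41
J (Jamal): max(9, 64, 34) = 64
K (Jamal): max(22, -97) = 22
L (Jamal): max(4, 34, 5) = 34
C (Bob): min(64, 22, 34) = 22
root (Jamal): max(49, -41, 22) = 49

49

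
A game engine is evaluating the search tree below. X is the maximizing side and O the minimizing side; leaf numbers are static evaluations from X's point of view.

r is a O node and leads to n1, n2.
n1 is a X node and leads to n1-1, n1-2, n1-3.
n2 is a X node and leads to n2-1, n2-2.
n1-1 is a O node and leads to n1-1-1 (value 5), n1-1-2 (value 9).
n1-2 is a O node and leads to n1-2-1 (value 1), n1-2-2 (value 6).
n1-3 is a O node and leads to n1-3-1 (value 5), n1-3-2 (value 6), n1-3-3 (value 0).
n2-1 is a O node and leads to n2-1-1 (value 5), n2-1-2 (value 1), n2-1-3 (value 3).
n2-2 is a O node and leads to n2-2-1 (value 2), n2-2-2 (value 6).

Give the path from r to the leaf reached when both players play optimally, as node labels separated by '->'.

n1-1 (O): min(5, 9) = 5
n1-2 (O): min(1, 6) = 1
n1-3 (O): min(5, 6, 0) = 0
n1 (X): max(5, 1, 0) = 5
n2-1 (O): min(5, 1, 3) = 1
n2-2 (O): min(2, 6) = 2
n2 (X): max(1, 2) = 2
r (O): min(5, 2) = 2
At r, O picks n2 (lowest: 2).
At n2, X picks n2-2 (highest: 2).
At n2-2, O picks n2-2-1 (lowest: 2).
Terminal value 2.

r -> n2 -> n2-2 -> n2-2-1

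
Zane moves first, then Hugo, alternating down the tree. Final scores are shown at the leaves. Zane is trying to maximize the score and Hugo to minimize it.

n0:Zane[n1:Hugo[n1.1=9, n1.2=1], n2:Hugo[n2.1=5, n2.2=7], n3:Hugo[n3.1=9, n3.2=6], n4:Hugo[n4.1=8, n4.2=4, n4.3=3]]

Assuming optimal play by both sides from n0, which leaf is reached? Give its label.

n3.2

n1 (Hugo): min(9, 1) = 1
n2 (Hugo): min(5, 7) = 5
n3 (Hugo): min(9, 6) = 6
n4 (Hugo): min(8, 4, 3) = 3
n0 (Zane): max(1, 5, 6, 3) = 6
At n0, Zane picks n3 (highest: 6).
At n3, Hugo picks n3.2 (lowest: 6).
Terminal value 6.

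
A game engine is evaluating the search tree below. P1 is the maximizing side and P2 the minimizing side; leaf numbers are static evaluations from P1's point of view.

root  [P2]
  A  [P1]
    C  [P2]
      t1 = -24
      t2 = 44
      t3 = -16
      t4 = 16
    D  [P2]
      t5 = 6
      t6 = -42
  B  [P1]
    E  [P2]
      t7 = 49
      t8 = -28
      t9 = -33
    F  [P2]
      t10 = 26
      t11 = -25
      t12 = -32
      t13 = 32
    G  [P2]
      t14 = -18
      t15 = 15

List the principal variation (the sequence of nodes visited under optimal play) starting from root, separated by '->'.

root -> A -> C -> t1

C (P2): min(-24, 44, -16, 16) = -24
D (P2): min(6, -42) = -42
A (P1): max(-24, -42) = -24
E (P2): min(49, -28, -33) = -33
F (P2): min(26, -25, -32, 32) = -32
G (P2): min(-18, 15) = -18
B (P1): max(-33, -32, -18) = -18
root (P2): min(-24, -18) = -24
At root, P2 picks A (lowest: -24).
At A, P1 picks C (highest: -24).
At C, P2 picks t1 (lowest: -24).
Terminal value -24.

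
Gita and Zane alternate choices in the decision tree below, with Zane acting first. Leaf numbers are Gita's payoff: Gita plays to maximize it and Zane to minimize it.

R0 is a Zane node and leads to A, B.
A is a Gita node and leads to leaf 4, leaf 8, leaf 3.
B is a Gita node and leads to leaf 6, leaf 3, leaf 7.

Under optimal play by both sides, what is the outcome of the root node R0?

A (Gita): max(4, 8, 3) = 8
B (Gita): max(6, 3, 7) = 7
R0 (Zane): min(8, 7) = 7

7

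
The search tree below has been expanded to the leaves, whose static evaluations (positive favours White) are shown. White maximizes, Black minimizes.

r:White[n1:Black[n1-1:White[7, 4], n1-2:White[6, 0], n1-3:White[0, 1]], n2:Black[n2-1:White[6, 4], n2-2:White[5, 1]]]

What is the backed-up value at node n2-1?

n2-1 (White): max(6, 4) = 6

6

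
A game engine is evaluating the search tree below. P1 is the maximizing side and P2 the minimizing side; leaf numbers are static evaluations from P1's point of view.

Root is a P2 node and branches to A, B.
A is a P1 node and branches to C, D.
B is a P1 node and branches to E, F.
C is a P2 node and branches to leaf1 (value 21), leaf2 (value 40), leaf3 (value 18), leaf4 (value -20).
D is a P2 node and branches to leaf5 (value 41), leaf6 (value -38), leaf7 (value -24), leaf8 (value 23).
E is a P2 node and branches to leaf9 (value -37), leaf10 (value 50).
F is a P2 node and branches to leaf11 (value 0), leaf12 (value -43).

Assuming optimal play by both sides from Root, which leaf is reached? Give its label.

C (P2): min(21, 40, 18, -20) = -20
D (P2): min(41, -38, -24, 23) = -38
A (P1): max(-20, -38) = -20
E (P2): min(-37, 50) = -37
F (P2): min(0, -43) = -43
B (P1): max(-37, -43) = -37
Root (P2): min(-20, -37) = -37
At Root, P2 picks B (lowest: -37).
At B, P1 picks E (highest: -37).
At E, P2 picks leaf9 (lowest: -37).
Terminal value -37.

leaf9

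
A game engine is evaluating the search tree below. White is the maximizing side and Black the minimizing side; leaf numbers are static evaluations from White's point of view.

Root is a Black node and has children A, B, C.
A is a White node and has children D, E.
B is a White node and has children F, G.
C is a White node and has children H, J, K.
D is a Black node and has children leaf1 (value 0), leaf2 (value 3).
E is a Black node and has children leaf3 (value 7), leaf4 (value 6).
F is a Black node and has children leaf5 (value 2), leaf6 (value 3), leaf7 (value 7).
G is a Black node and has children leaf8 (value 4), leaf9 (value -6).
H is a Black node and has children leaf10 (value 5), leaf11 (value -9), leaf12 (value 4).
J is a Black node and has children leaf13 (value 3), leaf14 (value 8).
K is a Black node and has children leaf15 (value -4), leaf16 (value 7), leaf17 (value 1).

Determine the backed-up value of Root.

2

D (Black): min(0, 3) = 0
E (Black): min(7, 6) = 6
A (White): max(0, 6) = 6
F (Black): min(2, 3, 7) = 2
G (Black): min(4, -6) = -6
B (White): max(2, -6) = 2
H (Black): min(5, -9, 4) = -9
J (Black): min(3, 8) = 3
K (Black): min(-4, 7, 1) = -4
C (White): max(-9, 3, -4) = 3
Root (Black): min(6, 2, 3) = 2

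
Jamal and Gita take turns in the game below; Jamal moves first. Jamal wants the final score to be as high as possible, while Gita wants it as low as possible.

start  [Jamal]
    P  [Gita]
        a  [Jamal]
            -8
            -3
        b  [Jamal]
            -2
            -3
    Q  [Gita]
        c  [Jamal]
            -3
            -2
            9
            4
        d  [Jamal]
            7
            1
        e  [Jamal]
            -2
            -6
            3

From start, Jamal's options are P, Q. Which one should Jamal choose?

a (Jamal): max(-8, -3) = -3
b (Jamal): max(-2, -3) = -2
P (Gita): min(-3, -2) = -3
c (Jamal): max(-3, -2, 9, 4) = 9
d (Jamal): max(7, 1) = 7
e (Jamal): max(-2, -6, 3) = 3
Q (Gita): min(9, 7, 3) = 3
start (Jamal): max(-3, 3) = 3
Jamal at start wants the highest of {P=-3, Q=3}, so chooses Q.

Q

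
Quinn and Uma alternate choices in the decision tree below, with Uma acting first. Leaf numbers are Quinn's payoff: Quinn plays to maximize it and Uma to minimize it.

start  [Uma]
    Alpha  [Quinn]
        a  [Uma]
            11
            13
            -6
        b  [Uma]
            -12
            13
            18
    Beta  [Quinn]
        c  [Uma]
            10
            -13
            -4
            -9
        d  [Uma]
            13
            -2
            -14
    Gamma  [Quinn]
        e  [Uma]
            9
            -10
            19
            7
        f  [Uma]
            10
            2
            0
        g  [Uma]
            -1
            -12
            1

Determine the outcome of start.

-13

a (Uma): min(11, 13, -6) = -6
b (Uma): min(-12, 13, 18) = -12
Alpha (Quinn): max(-6, -12) = -6
c (Uma): min(10, -13, -4, -9) = -13
d (Uma): min(13, -2, -14) = -14
Beta (Quinn): max(-13, -14) = -13
e (Uma): min(9, -10, 19, 7) = -10
f (Uma): min(10, 2, 0) = 0
g (Uma): min(-1, -12, 1) = -12
Gamma (Quinn): max(-10, 0, -12) = 0
start (Uma): min(-6, -13, 0) = -13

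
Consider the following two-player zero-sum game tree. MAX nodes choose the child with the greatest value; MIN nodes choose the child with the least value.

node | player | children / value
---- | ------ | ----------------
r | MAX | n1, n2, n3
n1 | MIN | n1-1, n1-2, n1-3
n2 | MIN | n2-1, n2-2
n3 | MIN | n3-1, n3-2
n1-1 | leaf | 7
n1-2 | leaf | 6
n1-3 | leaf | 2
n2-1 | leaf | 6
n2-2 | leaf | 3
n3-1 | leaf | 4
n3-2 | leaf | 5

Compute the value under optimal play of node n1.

n1 (MIN): min(7, 6, 2) = 2

2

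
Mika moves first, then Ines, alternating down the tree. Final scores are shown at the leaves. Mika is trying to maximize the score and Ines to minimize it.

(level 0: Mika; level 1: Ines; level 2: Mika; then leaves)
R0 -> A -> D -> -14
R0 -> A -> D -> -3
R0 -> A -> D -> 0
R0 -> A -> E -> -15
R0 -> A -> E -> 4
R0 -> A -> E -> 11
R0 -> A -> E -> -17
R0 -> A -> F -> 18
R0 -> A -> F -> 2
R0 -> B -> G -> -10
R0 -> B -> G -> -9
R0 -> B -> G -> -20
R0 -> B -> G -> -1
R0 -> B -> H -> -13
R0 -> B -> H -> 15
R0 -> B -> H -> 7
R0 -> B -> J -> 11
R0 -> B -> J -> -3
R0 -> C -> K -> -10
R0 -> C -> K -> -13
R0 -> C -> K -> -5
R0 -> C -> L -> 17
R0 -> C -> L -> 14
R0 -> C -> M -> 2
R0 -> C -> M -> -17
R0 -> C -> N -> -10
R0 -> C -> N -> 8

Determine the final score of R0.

0

D (Mika): max(-14, -3, 0) = 0
E (Mika): max(-15, 4, 11, -17) = 11
F (Mika): max(18, 2) = 18
A (Ines): min(0, 11, 18) = 0
G (Mika): max(-10, -9, -20, -1) = -1
H (Mika): max(-13, 15, 7) = 15
J (Mika): max(11, -3) = 11
B (Ines): min(-1, 15, 11) = -1
K (Mika): max(-10, -13, -5) = -5
L (Mika): max(17, 14) = 17
M (Mika): max(2, -17) = 2
N (Mika): max(-10, 8) = 8
C (Ines): min(-5, 17, 2, 8) = -5
R0 (Mika): max(0, -1, -5) = 0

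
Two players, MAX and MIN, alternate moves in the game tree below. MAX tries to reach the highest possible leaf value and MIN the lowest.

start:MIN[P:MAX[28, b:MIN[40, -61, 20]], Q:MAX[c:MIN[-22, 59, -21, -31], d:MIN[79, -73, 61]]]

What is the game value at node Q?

c (MIN): min(-22, 59, -21, -31) = -31
d (MIN): min(79, -73, 61) = -73
Q (MAX): max(-31, -73) = -31

-31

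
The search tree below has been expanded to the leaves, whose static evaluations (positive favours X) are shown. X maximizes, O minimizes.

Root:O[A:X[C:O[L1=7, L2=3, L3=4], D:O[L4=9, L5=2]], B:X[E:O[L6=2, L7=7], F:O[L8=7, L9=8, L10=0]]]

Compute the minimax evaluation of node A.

3

C (O): min(7, 3, 4) = 3
D (O): min(9, 2) = 2
A (X): max(3, 2) = 3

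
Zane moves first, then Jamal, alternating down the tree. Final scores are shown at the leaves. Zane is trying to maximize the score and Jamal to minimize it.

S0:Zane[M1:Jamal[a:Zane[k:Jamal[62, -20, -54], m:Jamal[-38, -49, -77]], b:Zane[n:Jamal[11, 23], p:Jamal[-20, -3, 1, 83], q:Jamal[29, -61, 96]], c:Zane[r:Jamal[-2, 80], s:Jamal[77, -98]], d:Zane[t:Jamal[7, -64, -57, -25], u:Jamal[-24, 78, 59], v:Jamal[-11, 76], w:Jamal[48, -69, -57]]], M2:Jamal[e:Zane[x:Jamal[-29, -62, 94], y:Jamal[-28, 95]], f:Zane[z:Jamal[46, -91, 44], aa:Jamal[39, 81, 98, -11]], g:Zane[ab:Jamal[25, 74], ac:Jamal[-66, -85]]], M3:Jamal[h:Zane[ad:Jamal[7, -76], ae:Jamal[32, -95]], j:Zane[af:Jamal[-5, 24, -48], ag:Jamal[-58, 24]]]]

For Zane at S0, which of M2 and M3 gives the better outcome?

x (Jamal): min(-29, -62, 94) = -62
y (Jamal): min(-28, 95) = -28
e (Zane): max(-62, -28) = -28
z (Jamal): min(46, -91, 44) = -91
aa (Jamal): min(39, 81, 98, -11) = -11
f (Zane): max(-91, -11) = -11
ab (Jamal): min(25, 74) = 25
ac (Jamal): min(-66, -85) = -85
g (Zane): max(25, -85) = 25
M2 (Jamal): min(-28, -11, 25) = -28
ad (Jamal): min(7, -76) = -76
ae (Jamal): min(32, -95) = -95
h (Zane): max(-76, -95) = -76
af (Jamal): min(-5, 24, -48) = -48
ag (Jamal): min(-58, 24) = -58
j (Zane): max(-48, -58) = -48
M3 (Jamal): min(-76, -48) = -76
Zane prefers the higher value; M2=-28, M3=-76. M2 is better since -28 > -76.

M2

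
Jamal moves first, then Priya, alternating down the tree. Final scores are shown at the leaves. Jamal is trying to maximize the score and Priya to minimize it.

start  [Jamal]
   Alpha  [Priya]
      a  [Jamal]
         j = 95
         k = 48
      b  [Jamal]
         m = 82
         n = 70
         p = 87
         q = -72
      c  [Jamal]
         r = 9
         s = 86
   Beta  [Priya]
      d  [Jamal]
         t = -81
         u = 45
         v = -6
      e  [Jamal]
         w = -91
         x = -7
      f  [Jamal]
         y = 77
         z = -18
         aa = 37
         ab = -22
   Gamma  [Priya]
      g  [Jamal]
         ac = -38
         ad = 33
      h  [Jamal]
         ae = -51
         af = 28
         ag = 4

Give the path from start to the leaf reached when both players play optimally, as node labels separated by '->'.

a (Jamal): max(95, 48) = 95
b (Jamal): max(82, 70, 87, -72) = 87
c (Jamal): max(9, 86) = 86
Alpha (Priya): min(95, 87, 86) = 86
d (Jamal): max(-81, 45, -6) = 45
e (Jamal): max(-91, -7) = -7
f (Jamal): max(77, -18, 37, -22) = 77
Beta (Priya): min(45, -7, 77) = -7
g (Jamal): max(-38, 33) = 33
h (Jamal): max(-51, 28, 4) = 28
Gamma (Priya): min(33, 28) = 28
start (Jamal): max(86, -7, 28) = 86
At start, Jamal picks Alpha (highest: 86).
At Alpha, Priya picks c (lowest: 86).
At c, Jamal picks s (highest: 86).
Terminal value 86.

start -> Alpha -> c -> s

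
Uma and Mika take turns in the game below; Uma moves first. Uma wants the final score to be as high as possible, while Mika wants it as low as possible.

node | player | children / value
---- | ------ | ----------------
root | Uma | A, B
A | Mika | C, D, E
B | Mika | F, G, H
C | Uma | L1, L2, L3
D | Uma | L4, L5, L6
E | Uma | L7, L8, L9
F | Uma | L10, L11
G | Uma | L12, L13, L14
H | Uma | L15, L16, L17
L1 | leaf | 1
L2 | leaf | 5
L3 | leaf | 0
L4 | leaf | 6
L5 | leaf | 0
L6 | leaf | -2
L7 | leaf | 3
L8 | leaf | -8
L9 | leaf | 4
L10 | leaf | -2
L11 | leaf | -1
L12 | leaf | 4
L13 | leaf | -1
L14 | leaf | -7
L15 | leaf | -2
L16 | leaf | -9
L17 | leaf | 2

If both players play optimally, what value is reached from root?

C (Uma): max(1, 5, 0) = 5
D (Uma): max(6, 0, -2) = 6
E (Uma): max(3, -8, 4) = 4
A (Mika): min(5, 6, 4) = 4
F (Uma): max(-2, -1) = -1
G (Uma): max(4, -1, -7) = 4
H (Uma): max(-2, -9, 2) = 2
B (Mika): min(-1, 4, 2) = -1
root (Uma): max(4, -1) = 4

4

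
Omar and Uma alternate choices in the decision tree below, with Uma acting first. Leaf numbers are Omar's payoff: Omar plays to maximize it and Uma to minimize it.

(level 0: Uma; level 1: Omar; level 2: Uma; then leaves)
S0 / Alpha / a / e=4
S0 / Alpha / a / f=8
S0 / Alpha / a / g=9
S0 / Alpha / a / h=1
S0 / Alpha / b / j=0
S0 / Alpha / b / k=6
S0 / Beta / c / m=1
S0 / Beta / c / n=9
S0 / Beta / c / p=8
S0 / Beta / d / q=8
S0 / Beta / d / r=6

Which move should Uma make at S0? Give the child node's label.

a (Uma): min(4, 8, 9, 1) = 1
b (Uma): min(0, 6) = 0
Alpha (Omar): max(1, 0) = 1
c (Uma): min(1, 9, 8) = 1
d (Uma): min(8, 6) = 6
Beta (Omar): max(1, 6) = 6
S0 (Uma): min(1, 6) = 1
Uma at S0 wants the lowest of {Alpha=1, Beta=6}, so chooses Alpha.

Alpha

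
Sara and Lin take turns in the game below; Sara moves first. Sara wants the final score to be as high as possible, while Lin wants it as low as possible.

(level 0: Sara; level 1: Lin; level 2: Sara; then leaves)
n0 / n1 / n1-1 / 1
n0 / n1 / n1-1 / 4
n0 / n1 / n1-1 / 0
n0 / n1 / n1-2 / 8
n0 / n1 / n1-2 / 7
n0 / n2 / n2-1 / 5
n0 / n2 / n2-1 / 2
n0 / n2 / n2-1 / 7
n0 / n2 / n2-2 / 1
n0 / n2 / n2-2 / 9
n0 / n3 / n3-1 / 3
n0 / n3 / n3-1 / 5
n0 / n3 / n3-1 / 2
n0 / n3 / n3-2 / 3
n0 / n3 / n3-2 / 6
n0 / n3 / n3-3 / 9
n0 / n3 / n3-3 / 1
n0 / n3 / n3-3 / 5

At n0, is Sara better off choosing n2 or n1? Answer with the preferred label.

n2

n2-1 (Sara): max(5, 2, 7) = 7
n2-2 (Sara): max(1, 9) = 9
n2 (Lin): min(7, 9) = 7
n1-1 (Sara): max(1, 4, 0) = 4
n1-2 (Sara): max(8, 7) = 8
n1 (Lin): min(4, 8) = 4
Sara prefers the higher value; n2=7, n1=4. n2 is better since 7 > 4.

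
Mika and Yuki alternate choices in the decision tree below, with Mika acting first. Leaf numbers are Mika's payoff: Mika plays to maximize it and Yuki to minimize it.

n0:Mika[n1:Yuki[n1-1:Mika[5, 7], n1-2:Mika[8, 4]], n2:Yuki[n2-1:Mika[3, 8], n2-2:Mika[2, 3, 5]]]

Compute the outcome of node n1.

n1-1 (Mika): max(5, 7) = 7
n1-2 (Mika): max(8, 4) = 8
n1 (Yuki): min(7, 8) = 7

7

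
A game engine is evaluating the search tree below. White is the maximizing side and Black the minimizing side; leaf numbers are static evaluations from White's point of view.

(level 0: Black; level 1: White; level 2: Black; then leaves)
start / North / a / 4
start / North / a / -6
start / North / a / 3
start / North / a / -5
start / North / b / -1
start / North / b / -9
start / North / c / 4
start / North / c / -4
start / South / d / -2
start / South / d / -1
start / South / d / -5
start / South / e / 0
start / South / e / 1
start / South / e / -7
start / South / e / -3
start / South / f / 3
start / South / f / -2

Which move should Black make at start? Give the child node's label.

a (Black): min(4, -6, 3, -5) = -6
b (Black): min(-1, -9) = -9
c (Black): min(4, -4) = -4
North (White): max(-6, -9, -4) = -4
d (Black): min(-2, -1, -5) = -5
e (Black): min(0, 1, -7, -3) = -7
f (Black): min(3, -2) = -2
South (White): max(-5, -7, -2) = -2
start (Black): min(-4, -2) = -4
Black at start wants the lowest of {North=-4, South=-2}, so chooses North.

North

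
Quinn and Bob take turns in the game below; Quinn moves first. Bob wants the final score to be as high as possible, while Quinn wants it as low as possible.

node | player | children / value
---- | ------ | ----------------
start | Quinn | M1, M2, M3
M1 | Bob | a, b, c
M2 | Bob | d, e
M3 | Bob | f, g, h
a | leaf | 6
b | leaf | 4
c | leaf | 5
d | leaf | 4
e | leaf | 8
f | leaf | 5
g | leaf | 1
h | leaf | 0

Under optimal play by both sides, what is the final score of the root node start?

M1 (Bob): max(6, 4, 5) = 6
M2 (Bob): max(4, 8) = 8
M3 (Bob): max(5, 1, 0) = 5
start (Quinn): min(6, 8, 5) = 5

5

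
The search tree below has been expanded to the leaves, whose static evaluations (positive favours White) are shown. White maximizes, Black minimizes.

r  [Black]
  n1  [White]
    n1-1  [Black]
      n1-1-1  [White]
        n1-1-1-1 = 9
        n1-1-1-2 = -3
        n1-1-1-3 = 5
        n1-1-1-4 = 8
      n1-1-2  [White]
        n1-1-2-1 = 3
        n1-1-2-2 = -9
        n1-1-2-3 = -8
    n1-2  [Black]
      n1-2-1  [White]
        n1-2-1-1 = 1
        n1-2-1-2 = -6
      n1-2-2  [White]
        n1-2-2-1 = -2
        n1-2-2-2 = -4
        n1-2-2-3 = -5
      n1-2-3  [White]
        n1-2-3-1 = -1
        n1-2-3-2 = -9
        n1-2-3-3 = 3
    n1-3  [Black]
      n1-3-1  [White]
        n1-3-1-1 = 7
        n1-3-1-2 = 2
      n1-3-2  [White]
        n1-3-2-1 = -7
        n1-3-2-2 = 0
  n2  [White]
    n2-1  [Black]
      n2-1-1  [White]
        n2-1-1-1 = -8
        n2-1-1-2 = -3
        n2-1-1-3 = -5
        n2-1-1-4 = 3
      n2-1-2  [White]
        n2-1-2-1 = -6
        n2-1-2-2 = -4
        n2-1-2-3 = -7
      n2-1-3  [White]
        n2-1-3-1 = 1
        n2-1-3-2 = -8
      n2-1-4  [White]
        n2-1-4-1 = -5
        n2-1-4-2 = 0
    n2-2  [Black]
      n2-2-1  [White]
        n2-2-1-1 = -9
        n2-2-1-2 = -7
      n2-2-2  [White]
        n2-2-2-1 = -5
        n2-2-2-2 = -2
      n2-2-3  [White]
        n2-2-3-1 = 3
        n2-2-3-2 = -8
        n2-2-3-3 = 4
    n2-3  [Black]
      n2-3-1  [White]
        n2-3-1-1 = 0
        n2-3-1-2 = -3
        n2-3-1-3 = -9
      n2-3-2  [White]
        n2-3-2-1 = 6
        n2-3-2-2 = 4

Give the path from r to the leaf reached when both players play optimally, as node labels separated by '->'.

r -> n2 -> n2-3 -> n2-3-1 -> n2-3-1-1

n1-1-1 (White): max(9, -3, 5, 8) = 9
n1-1-2 (White): max(3, -9, -8) = 3
n1-1 (Black): min(9, 3) = 3
n1-2-1 (White): max(1, -6) = 1
n1-2-2 (White): max(-2, -4, -5) = -2
n1-2-3 (White): max(-1, -9, 3) = 3
n1-2 (Black): min(1, -2, 3) = -2
n1-3-1 (White): max(7, 2) = 7
n1-3-2 (White): max(-7, 0) = 0
n1-3 (Black): min(7, 0) = 0
n1 (White): max(3, -2, 0) = 3
n2-1-1 (White): max(-8, -3, -5, 3) = 3
n2-1-2 (White): max(-6, -4, -7) = -4
n2-1-3 (White): max(1, -8) = 1
n2-1-4 (White): max(-5, 0) = 0
n2-1 (Black): min(3, -4, 1, 0) = -4
n2-2-1 (White): max(-9, -7) = -7
n2-2-2 (White): max(-5, -2) = -2
n2-2-3 (White): max(3, -8, 4) = 4
n2-2 (Black): min(-7, -2, 4) = -7
n2-3-1 (White): max(0, -3, -9) = 0
n2-3-2 (White): max(6, 4) = 6
n2-3 (Black): min(0, 6) = 0
n2 (White): max(-4, -7, 0) = 0
r (Black): min(3, 0) = 0
At r, Black picks n2 (lowest: 0).
At n2, White picks n2-3 (highest: 0).
At n2-3, Black picks n2-3-1 (lowest: 0).
At n2-3-1, White picks n2-3-1-1 (highest: 0).
Terminal value 0.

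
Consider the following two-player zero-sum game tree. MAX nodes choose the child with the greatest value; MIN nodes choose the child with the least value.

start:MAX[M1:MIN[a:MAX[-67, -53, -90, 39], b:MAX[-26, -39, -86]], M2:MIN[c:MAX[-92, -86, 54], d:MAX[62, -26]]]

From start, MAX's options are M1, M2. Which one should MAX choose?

M2

a (MAX): max(-67, -53, -90, 39) = 39
b (MAX): max(-26, -39, -86) = -26
M1 (MIN): min(39, -26) = -26
c (MAX): max(-92, -86, 54) = 54
d (MAX): max(62, -26) = 62
M2 (MIN): min(54, 62) = 54
start (MAX): max(-26, 54) = 54
MAX at start wants the highest of {M1=-26, M2=54}, so chooses M2.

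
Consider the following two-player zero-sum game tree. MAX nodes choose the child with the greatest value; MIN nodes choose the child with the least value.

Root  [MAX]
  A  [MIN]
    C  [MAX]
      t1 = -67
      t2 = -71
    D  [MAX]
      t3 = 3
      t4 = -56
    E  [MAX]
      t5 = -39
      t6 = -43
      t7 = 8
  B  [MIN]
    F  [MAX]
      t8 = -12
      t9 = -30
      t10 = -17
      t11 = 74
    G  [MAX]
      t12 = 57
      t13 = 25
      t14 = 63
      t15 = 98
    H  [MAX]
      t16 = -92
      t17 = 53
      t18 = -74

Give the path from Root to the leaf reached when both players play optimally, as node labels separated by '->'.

Root -> B -> H -> t17

C (MAX): max(-67, -71) = -67
D (MAX): max(3, -56) = 3
E (MAX): max(-39, -43, 8) = 8
A (MIN): min(-67, 3, 8) = -67
F (MAX): max(-12, -30, -17, 74) = 74
G (MAX): max(57, 25, 63, 98) = 98
H (MAX): max(-92, 53, -74) = 53
B (MIN): min(74, 98, 53) = 53
Root (MAX): max(-67, 53) = 53
At Root, MAX picks B (highest: 53).
At B, MIN picks H (lowest: 53).
At H, MAX picks t17 (highest: 53).
Terminal value 53.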